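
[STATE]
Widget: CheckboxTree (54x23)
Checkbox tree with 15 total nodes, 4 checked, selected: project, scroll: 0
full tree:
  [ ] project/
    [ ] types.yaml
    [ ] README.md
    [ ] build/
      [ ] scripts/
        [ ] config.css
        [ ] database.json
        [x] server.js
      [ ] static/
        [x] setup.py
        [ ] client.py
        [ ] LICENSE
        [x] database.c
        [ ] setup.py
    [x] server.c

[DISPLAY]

>[-] project/                                         
   [ ] types.yaml                                     
   [ ] README.md                                      
   [-] build/                                         
     [-] scripts/                                     
       [ ] config.css                                 
       [ ] database.json                              
       [x] server.js                                  
     [-] static/                                      
       [x] setup.py                                   
       [ ] client.py                                  
       [ ] LICENSE                                    
       [x] database.c                                 
       [ ] setup.py                                   
   [x] server.c                                       
                                                      
                                                      
                                                      
                                                      
                                                      
                                                      
                                                      
                                                      


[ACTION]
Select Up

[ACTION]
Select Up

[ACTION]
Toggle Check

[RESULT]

>[x] project/                                         
   [x] types.yaml                                     
   [x] README.md                                      
   [x] build/                                         
     [x] scripts/                                     
       [x] config.css                                 
       [x] database.json                              
       [x] server.js                                  
     [x] static/                                      
       [x] setup.py                                   
       [x] client.py                                  
       [x] LICENSE                                    
       [x] database.c                                 
       [x] setup.py                                   
   [x] server.c                                       
                                                      
                                                      
                                                      
                                                      
                                                      
                                                      
                                                      
                                                      


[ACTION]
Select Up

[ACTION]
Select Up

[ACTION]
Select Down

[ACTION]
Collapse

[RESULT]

 [x] project/                                         
>  [x] types.yaml                                     
   [x] README.md                                      
   [x] build/                                         
     [x] scripts/                                     
       [x] config.css                                 
       [x] database.json                              
       [x] server.js                                  
     [x] static/                                      
       [x] setup.py                                   
       [x] client.py                                  
       [x] LICENSE                                    
       [x] database.c                                 
       [x] setup.py                                   
   [x] server.c                                       
                                                      
                                                      
                                                      
                                                      
                                                      
                                                      
                                                      
                                                      


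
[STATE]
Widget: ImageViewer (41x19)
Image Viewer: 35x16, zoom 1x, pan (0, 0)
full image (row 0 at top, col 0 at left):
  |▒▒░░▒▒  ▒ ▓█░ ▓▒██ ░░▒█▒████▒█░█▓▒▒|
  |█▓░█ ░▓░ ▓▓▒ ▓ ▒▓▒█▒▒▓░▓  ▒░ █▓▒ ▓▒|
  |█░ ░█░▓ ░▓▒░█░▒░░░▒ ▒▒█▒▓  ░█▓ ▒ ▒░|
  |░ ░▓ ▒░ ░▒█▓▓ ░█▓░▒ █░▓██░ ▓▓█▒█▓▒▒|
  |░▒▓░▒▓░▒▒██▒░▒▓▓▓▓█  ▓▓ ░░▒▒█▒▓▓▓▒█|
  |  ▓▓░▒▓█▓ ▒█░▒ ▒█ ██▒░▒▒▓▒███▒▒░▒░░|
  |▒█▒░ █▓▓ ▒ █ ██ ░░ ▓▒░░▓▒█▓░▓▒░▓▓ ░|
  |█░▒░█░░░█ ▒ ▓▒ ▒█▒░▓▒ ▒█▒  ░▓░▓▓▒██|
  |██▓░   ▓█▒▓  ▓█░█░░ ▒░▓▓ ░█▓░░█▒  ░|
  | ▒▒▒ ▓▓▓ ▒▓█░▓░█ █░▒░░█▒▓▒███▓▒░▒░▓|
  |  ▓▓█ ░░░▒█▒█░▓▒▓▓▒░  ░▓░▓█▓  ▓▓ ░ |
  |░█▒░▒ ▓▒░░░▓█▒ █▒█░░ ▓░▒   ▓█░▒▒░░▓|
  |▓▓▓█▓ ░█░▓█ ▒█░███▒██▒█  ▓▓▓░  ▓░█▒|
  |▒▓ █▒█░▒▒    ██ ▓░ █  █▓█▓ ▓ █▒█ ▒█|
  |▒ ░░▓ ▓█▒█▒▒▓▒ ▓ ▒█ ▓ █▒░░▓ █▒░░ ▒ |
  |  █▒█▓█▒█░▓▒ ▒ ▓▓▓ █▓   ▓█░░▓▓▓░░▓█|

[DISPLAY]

▒▒░░▒▒  ▒ ▓█░ ▓▒██ ░░▒█▒████▒█░█▓▒▒      
█▓░█ ░▓░ ▓▓▒ ▓ ▒▓▒█▒▒▓░▓  ▒░ █▓▒ ▓▒      
█░ ░█░▓ ░▓▒░█░▒░░░▒ ▒▒█▒▓  ░█▓ ▒ ▒░      
░ ░▓ ▒░ ░▒█▓▓ ░█▓░▒ █░▓██░ ▓▓█▒█▓▒▒      
░▒▓░▒▓░▒▒██▒░▒▓▓▓▓█  ▓▓ ░░▒▒█▒▓▓▓▒█      
  ▓▓░▒▓█▓ ▒█░▒ ▒█ ██▒░▒▒▓▒███▒▒░▒░░      
▒█▒░ █▓▓ ▒ █ ██ ░░ ▓▒░░▓▒█▓░▓▒░▓▓ ░      
█░▒░█░░░█ ▒ ▓▒ ▒█▒░▓▒ ▒█▒  ░▓░▓▓▒██      
██▓░   ▓█▒▓  ▓█░█░░ ▒░▓▓ ░█▓░░█▒  ░      
 ▒▒▒ ▓▓▓ ▒▓█░▓░█ █░▒░░█▒▓▒███▓▒░▒░▓      
  ▓▓█ ░░░▒█▒█░▓▒▓▓▒░  ░▓░▓█▓  ▓▓ ░       
░█▒░▒ ▓▒░░░▓█▒ █▒█░░ ▓░▒   ▓█░▒▒░░▓      
▓▓▓█▓ ░█░▓█ ▒█░███▒██▒█  ▓▓▓░  ▓░█▒      
▒▓ █▒█░▒▒    ██ ▓░ █  █▓█▓ ▓ █▒█ ▒█      
▒ ░░▓ ▓█▒█▒▒▓▒ ▓ ▒█ ▓ █▒░░▓ █▒░░ ▒       
  █▒█▓█▒█░▓▒ ▒ ▓▓▓ █▓   ▓█░░▓▓▓░░▓█      
                                         
                                         
                                         


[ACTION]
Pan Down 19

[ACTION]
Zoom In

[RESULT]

  ▒▒▒▒▒▒  ▓▓▓▓▓▓  ▒▒▓▓██░░▓▓░░██  ██░░▒▒░
    ▓▓▓▓██  ░░░░░░▒▒██▒▒██░░▓▓▒▒▓▓▓▓▒▒░░ 
    ▓▓▓▓██  ░░░░░░▒▒██▒▒██░░▓▓▒▒▓▓▓▓▒▒░░ 
░░██▒▒░░▒▒  ▓▓▒▒░░░░░░▓▓██▒▒  ██▒▒██░░░░ 
░░██▒▒░░▒▒  ▓▓▒▒░░░░░░▓▓██▒▒  ██▒▒██░░░░ 
▓▓▓▓▓▓██▓▓  ░░██░░▓▓██  ▒▒██░░██████▒▒███
▓▓▓▓▓▓██▓▓  ░░██░░▓▓██  ▒▒██░░██████▒▒███
▒▒▓▓  ██▒▒██░░▒▒▒▒        ████  ▓▓░░  ██ 
▒▒▓▓  ██▒▒██░░▒▒▒▒        ████  ▓▓░░  ██ 
▒▒  ░░░░▓▓  ▓▓██▒▒██▒▒▒▒▓▓▒▒  ▓▓  ▒▒██  ▓
▒▒  ░░░░▓▓  ▓▓██▒▒██▒▒▒▒▓▓▒▒  ▓▓  ▒▒██  ▓
    ██▒▒██▓▓██▒▒██░░▓▓▒▒  ▒▒  ▓▓▓▓▓▓  ██▓
    ██▒▒██▓▓██▒▒██░░▓▓▒▒  ▒▒  ▓▓▓▓▓▓  ██▓
                                         
                                         
                                         
                                         
                                         
                                         


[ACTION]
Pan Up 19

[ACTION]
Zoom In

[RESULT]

▒▒▒▒▒▒░░░░░░▒▒▒▒▒▒      ▒▒▒   ▓▓▓███░░░  
▒▒▒▒▒▒░░░░░░▒▒▒▒▒▒      ▒▒▒   ▓▓▓███░░░  
▒▒▒▒▒▒░░░░░░▒▒▒▒▒▒      ▒▒▒   ▓▓▓███░░░  
███▓▓▓░░░███   ░░░▓▓▓░░░   ▓▓▓▓▓▓▒▒▒   ▓▓
███▓▓▓░░░███   ░░░▓▓▓░░░   ▓▓▓▓▓▓▒▒▒   ▓▓
███▓▓▓░░░███   ░░░▓▓▓░░░   ▓▓▓▓▓▓▒▒▒   ▓▓
███░░░   ░░░███░░░▓▓▓   ░░░▓▓▓▒▒▒░░░███░░
███░░░   ░░░███░░░▓▓▓   ░░░▓▓▓▒▒▒░░░███░░
███░░░   ░░░███░░░▓▓▓   ░░░▓▓▓▒▒▒░░░███░░
░░░   ░░░▓▓▓   ▒▒▒░░░   ░░░▒▒▒███▓▓▓▓▓▓  
░░░   ░░░▓▓▓   ▒▒▒░░░   ░░░▒▒▒███▓▓▓▓▓▓  
░░░   ░░░▓▓▓   ▒▒▒░░░   ░░░▒▒▒███▓▓▓▓▓▓  
░░░▒▒▒▓▓▓░░░▒▒▒▓▓▓░░░▒▒▒▒▒▒██████▒▒▒░░░▒▒
░░░▒▒▒▓▓▓░░░▒▒▒▓▓▓░░░▒▒▒▒▒▒██████▒▒▒░░░▒▒
░░░▒▒▒▓▓▓░░░▒▒▒▓▓▓░░░▒▒▒▒▒▒██████▒▒▒░░░▒▒
      ▓▓▓▓▓▓░░░▒▒▒▓▓▓███▓▓▓   ▒▒▒███░░░▒▒
      ▓▓▓▓▓▓░░░▒▒▒▓▓▓███▓▓▓   ▒▒▒███░░░▒▒
      ▓▓▓▓▓▓░░░▒▒▒▓▓▓███▓▓▓   ▒▒▒███░░░▒▒
▒▒▒███▒▒▒░░░   ███▓▓▓▓▓▓   ▒▒▒   ███   ██


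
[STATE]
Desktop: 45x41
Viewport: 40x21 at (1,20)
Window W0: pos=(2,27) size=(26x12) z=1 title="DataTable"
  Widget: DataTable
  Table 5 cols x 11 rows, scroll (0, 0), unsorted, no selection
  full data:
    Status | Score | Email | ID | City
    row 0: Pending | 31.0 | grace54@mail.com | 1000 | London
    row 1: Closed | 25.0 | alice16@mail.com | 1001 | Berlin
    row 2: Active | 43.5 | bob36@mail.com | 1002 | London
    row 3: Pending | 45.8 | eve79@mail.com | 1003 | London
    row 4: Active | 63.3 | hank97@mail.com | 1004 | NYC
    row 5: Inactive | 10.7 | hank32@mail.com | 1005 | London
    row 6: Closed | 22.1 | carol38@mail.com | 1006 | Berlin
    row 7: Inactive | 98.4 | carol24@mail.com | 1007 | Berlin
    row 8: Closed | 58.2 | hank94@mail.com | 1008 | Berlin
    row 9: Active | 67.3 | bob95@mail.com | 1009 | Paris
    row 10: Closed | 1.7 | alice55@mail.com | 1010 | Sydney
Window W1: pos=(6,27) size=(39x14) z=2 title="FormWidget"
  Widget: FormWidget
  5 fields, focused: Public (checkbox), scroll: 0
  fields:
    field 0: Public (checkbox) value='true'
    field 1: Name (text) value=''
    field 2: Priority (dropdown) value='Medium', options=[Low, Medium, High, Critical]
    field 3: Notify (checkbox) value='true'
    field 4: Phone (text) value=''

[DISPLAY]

                                        
                                        
                                        
                                        
                                        
                                        
                                        
 ┏━━━┏━━━━━━━━━━━━━━━━━━━━━━━━━━━━━━━━━━
 ┃ Da┃ FormWidget                       
 ┠───┠──────────────────────────────────
 ┃Sta┃> Public:     [x]                 
 ┃───┃  Name:       [                   
 ┃Pen┃  Priority:   [Medium             
 ┃Clo┃  Notify:     [x]                 
 ┃Act┃  Phone:      [                   
 ┃Pen┃                                  
 ┃Act┃                                  
 ┃Ina┃                                  
 ┗━━━┃                                  
     ┃                                  
     ┗━━━━━━━━━━━━━━━━━━━━━━━━━━━━━━━━━━


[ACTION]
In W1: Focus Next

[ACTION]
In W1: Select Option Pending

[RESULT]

                                        
                                        
                                        
                                        
                                        
                                        
                                        
 ┏━━━┏━━━━━━━━━━━━━━━━━━━━━━━━━━━━━━━━━━
 ┃ Da┃ FormWidget                       
 ┠───┠──────────────────────────────────
 ┃Sta┃  Public:     [x]                 
 ┃───┃> Name:       [                   
 ┃Pen┃  Priority:   [Medium             
 ┃Clo┃  Notify:     [x]                 
 ┃Act┃  Phone:      [                   
 ┃Pen┃                                  
 ┃Act┃                                  
 ┃Ina┃                                  
 ┗━━━┃                                  
     ┃                                  
     ┗━━━━━━━━━━━━━━━━━━━━━━━━━━━━━━━━━━


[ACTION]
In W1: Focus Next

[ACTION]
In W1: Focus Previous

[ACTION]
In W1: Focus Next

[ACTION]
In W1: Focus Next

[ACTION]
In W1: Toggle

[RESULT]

                                        
                                        
                                        
                                        
                                        
                                        
                                        
 ┏━━━┏━━━━━━━━━━━━━━━━━━━━━━━━━━━━━━━━━━
 ┃ Da┃ FormWidget                       
 ┠───┠──────────────────────────────────
 ┃Sta┃  Public:     [x]                 
 ┃───┃  Name:       [                   
 ┃Pen┃  Priority:   [Medium             
 ┃Clo┃> Notify:     [ ]                 
 ┃Act┃  Phone:      [                   
 ┃Pen┃                                  
 ┃Act┃                                  
 ┃Ina┃                                  
 ┗━━━┃                                  
     ┃                                  
     ┗━━━━━━━━━━━━━━━━━━━━━━━━━━━━━━━━━━


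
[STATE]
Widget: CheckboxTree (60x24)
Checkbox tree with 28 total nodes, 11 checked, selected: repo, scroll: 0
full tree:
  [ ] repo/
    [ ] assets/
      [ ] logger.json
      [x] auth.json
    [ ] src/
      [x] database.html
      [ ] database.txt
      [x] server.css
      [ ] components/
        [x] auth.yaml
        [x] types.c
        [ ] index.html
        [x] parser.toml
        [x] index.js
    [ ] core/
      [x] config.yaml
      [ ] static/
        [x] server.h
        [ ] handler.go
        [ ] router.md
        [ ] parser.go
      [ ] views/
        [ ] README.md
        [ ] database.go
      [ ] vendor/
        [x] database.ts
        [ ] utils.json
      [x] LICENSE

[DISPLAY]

>[-] repo/                                                  
   [-] assets/                                              
     [ ] logger.json                                        
     [x] auth.json                                          
   [-] src/                                                 
     [x] database.html                                      
     [ ] database.txt                                       
     [x] server.css                                         
     [-] components/                                        
       [x] auth.yaml                                        
       [x] types.c                                          
       [ ] index.html                                       
       [x] parser.toml                                      
       [x] index.js                                         
   [-] core/                                                
     [x] config.yaml                                        
     [-] static/                                            
       [x] server.h                                         
       [ ] handler.go                                       
       [ ] router.md                                        
       [ ] parser.go                                        
     [ ] views/                                             
       [ ] README.md                                        
       [ ] database.go                                      


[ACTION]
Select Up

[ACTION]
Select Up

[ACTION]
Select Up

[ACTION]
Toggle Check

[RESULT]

>[x] repo/                                                  
   [x] assets/                                              
     [x] logger.json                                        
     [x] auth.json                                          
   [x] src/                                                 
     [x] database.html                                      
     [x] database.txt                                       
     [x] server.css                                         
     [x] components/                                        
       [x] auth.yaml                                        
       [x] types.c                                          
       [x] index.html                                       
       [x] parser.toml                                      
       [x] index.js                                         
   [x] core/                                                
     [x] config.yaml                                        
     [x] static/                                            
       [x] server.h                                         
       [x] handler.go                                       
       [x] router.md                                        
       [x] parser.go                                        
     [x] views/                                             
       [x] README.md                                        
       [x] database.go                                      


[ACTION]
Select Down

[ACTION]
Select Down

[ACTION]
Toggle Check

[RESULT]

 [-] repo/                                                  
   [-] assets/                                              
>    [ ] logger.json                                        
     [x] auth.json                                          
   [x] src/                                                 
     [x] database.html                                      
     [x] database.txt                                       
     [x] server.css                                         
     [x] components/                                        
       [x] auth.yaml                                        
       [x] types.c                                          
       [x] index.html                                       
       [x] parser.toml                                      
       [x] index.js                                         
   [x] core/                                                
     [x] config.yaml                                        
     [x] static/                                            
       [x] server.h                                         
       [x] handler.go                                       
       [x] router.md                                        
       [x] parser.go                                        
     [x] views/                                             
       [x] README.md                                        
       [x] database.go                                      


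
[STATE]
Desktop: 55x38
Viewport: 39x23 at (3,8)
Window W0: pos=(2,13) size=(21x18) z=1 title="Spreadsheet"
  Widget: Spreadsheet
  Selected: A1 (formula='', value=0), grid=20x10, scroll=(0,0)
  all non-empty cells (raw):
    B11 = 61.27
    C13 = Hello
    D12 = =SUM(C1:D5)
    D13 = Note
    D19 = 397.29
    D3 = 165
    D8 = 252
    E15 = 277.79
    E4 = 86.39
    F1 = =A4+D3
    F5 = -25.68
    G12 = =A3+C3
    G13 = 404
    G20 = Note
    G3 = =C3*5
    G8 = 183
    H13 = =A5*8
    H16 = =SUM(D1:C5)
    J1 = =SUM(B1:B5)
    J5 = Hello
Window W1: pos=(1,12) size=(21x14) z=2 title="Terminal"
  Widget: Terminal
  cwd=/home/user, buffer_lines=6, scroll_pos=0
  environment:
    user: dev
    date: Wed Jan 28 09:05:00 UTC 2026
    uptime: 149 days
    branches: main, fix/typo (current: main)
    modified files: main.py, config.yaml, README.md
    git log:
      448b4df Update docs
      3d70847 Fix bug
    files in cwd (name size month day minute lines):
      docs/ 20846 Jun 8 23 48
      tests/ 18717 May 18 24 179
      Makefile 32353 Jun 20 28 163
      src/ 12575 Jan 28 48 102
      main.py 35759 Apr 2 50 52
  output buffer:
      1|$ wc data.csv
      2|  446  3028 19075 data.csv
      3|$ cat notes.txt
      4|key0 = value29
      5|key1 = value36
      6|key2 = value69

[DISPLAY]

                                       
                                       
                                       
                                       
━━━━━━━━━━━━━━━━━━┓                    
Terminal          ┃┓                   
──────────────────┨┃                   
 wc data.csv      ┃┨                   
 446  3028 19075 d┃┃                   
 cat notes.txt    ┃┃                   
ey0 = value29     ┃┃                   
ey1 = value36     ┃┃                   
ey2 = value69     ┃┃                   
 █                ┃┃                   
                  ┃┃                   
                  ┃┃                   
                  ┃┃                   
━━━━━━━━━━━━━━━━━━┛┃                   
  8        0       ┃                   
  9        0       ┃                   
 10        0       ┃                   
 11        0   61.2┃                   
━━━━━━━━━━━━━━━━━━━┛                   


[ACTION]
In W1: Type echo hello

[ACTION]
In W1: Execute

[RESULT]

                                       
                                       
                                       
                                       
━━━━━━━━━━━━━━━━━━┓                    
Terminal          ┃┓                   
──────────────────┨┃                   
 wc data.csv      ┃┨                   
 446  3028 19075 d┃┃                   
 cat notes.txt    ┃┃                   
ey0 = value29     ┃┃                   
ey1 = value36     ┃┃                   
ey2 = value69     ┃┃                   
 echo hello       ┃┃                   
ello              ┃┃                   
 █                ┃┃                   
                  ┃┃                   
━━━━━━━━━━━━━━━━━━┛┃                   
  8        0       ┃                   
  9        0       ┃                   
 10        0       ┃                   
 11        0   61.2┃                   
━━━━━━━━━━━━━━━━━━━┛                   


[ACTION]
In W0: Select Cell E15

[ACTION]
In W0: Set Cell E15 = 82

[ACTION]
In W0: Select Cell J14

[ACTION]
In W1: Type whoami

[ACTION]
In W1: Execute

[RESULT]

                                       
                                       
                                       
                                       
━━━━━━━━━━━━━━━━━━┓                    
Terminal          ┃┓                   
──────────────────┨┃                   
 446  3028 19075 d┃┨                   
 cat notes.txt    ┃┃                   
ey0 = value29     ┃┃                   
ey1 = value36     ┃┃                   
ey2 = value69     ┃┃                   
 echo hello       ┃┃                   
ello              ┃┃                   
 whoami           ┃┃                   
ev                ┃┃                   
 █                ┃┃                   
━━━━━━━━━━━━━━━━━━┛┃                   
  8        0       ┃                   
  9        0       ┃                   
 10        0       ┃                   
 11        0   61.2┃                   
━━━━━━━━━━━━━━━━━━━┛                   


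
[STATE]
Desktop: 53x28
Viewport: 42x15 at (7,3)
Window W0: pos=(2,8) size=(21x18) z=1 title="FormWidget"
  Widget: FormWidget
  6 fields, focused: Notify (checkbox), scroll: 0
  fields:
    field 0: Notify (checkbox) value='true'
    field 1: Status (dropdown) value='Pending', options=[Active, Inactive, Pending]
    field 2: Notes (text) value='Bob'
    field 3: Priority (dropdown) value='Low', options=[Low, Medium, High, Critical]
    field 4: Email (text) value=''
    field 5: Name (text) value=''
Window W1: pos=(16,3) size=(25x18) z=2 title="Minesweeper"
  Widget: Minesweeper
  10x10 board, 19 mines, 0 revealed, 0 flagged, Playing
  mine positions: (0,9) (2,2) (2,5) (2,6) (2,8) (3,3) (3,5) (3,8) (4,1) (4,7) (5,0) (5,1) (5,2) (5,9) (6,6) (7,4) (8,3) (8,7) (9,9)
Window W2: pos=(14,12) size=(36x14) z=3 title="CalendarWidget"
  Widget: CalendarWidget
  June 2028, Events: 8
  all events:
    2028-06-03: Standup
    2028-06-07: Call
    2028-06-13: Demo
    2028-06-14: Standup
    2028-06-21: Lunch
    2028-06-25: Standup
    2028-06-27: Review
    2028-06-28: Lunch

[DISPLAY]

         ┏━━━━━━━━━━━━━━━━━━━━━━━┓        
         ┃ Minesweeper           ┃        
         ┠───────────────────────┨        
         ┃■■■■■■■■■■             ┃        
         ┃■■■■■■■■■■             ┃        
━━━━━━━━━┃■■■■■■■■■■             ┃        
mWidget  ┃■■■■■■■■■■             ┃        
─────────┃■■■■■■■■■■             ┃        
tify:    ┃■■■■■■■■■■             ┃        
atus:  ┏━━━━━━━━━━━━━━━━━━━━━━━━━━━━━━━━━━
tes:   ┃ CalendarWidget                   
iority:┠──────────────────────────────────
ail:   ┃            June 2028             
me:    ┃Mo Tu We Th Fr Sa Su              
       ┃          1  2  3*  4             


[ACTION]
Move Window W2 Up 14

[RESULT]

       ┃            June 2028             
       ┃Mo Tu We Th Fr Sa Su              
       ┃          1  2  3*  4             
       ┃ 5  6  7*  8  9 10 11             
       ┃12 13* 14* 15 16 17 18            
━━━━━━━┃19 20 21* 22 23 24 25*            
mWidget┃26 27* 28* 29 30                  
───────┃                                  
tify:  ┃                                  
atus:  ┃                                  
tes:   ┗━━━━━━━━━━━━━━━━━━━━━━━━━━━━━━━━━━
iority:  ┃■■■■■■■■■■             ┃        
ail:     ┃■■■■■■■■■■             ┃        
me:      ┃                       ┃        
         ┃                       ┃        


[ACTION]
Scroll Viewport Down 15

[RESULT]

tes:   ┗━━━━━━━━━━━━━━━━━━━━━━━━━━━━━━━━━━
iority:  ┃■■■■■■■■■■             ┃        
ail:     ┃■■■■■■■■■■             ┃        
me:      ┃                       ┃        
         ┃                       ┃        
         ┃                       ┃        
         ┃                       ┃        
         ┗━━━━━━━━━━━━━━━━━━━━━━━┛        
               ┃                          
               ┃                          
               ┃                          
               ┃                          
━━━━━━━━━━━━━━━┛                          
                                          
                                          


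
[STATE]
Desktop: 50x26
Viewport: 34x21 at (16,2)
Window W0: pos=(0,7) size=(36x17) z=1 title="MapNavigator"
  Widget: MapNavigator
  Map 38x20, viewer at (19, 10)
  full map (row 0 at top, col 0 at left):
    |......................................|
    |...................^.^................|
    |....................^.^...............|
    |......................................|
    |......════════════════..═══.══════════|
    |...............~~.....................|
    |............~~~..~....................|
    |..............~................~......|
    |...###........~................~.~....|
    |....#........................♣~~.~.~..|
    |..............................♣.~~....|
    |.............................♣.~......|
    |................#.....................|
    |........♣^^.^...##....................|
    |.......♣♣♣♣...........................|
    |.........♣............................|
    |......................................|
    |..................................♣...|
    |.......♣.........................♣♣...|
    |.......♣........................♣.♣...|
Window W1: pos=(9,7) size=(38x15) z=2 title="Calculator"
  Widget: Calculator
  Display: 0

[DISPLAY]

                                  
                                  
                                  
                                  
                                  
━━━━━━━━━━━━━━━━━━━━━━━━━━━━━━┓   
lator                         ┃   
──────────────────────────────┨   
                             0┃   
──┬───┬───┐                   ┃   
8 │ 9 │ ÷ │                   ┃   
──┼───┼───┤                   ┃   
5 │ 6 │ × │                   ┃   
──┼───┼───┤                   ┃   
2 │ 3 │ - │                   ┃   
──┼───┼───┤                   ┃   
. │ = │ + │                   ┃   
──┼───┼───┤                   ┃   
MC│ MR│ M+│                   ┃   
━━━━━━━━━━━━━━━━━━━━━━━━━━━━━━┛   
...................┃              


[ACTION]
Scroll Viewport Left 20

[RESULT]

                                  
                                  
                                  
                                  
                                  
┏━━━━━━━━┏━━━━━━━━━━━━━━━━━━━━━━━━
┃ MapNavi┃ Calculator             
┠────────┠────────────────────────
┃....════┃                        
┃........┃┌───┬───┬───┬───┐       
┃........┃│ 7 │ 8 │ 9 │ ÷ │       
┃........┃├───┼───┼───┼───┤       
┃.###....┃│ 4 │ 5 │ 6 │ × │       
┃..#.....┃├───┼───┼───┼───┤       
┃........┃│ 1 │ 2 │ 3 │ - │       
┃........┃├───┼───┼───┼───┤       
┃........┃│ 0 │ . │ = │ + │       
┃......♣^┃├───┼───┼───┼───┤       
┃.....♣♣♣┃│ C │ MC│ MR│ M+│       
┃.......♣┗━━━━━━━━━━━━━━━━━━━━━━━━
┃.................................


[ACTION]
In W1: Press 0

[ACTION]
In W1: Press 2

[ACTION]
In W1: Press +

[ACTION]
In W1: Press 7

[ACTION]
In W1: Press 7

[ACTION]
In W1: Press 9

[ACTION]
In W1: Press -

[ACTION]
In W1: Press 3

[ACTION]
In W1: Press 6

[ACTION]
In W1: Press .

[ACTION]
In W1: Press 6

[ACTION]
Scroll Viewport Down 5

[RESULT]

                                  
                                  
┏━━━━━━━━┏━━━━━━━━━━━━━━━━━━━━━━━━
┃ MapNavi┃ Calculator             
┠────────┠────────────────────────
┃....════┃                        
┃........┃┌───┬───┬───┬───┐       
┃........┃│ 7 │ 8 │ 9 │ ÷ │       
┃........┃├───┼───┼───┼───┤       
┃.###....┃│ 4 │ 5 │ 6 │ × │       
┃..#.....┃├───┼───┼───┼───┤       
┃........┃│ 1 │ 2 │ 3 │ - │       
┃........┃├───┼───┼───┼───┤       
┃........┃│ 0 │ . │ = │ + │       
┃......♣^┃├───┼───┼───┼───┤       
┃.....♣♣♣┃│ C │ MC│ MR│ M+│       
┃.......♣┗━━━━━━━━━━━━━━━━━━━━━━━━
┃.................................
┗━━━━━━━━━━━━━━━━━━━━━━━━━━━━━━━━━
                                  
                                  


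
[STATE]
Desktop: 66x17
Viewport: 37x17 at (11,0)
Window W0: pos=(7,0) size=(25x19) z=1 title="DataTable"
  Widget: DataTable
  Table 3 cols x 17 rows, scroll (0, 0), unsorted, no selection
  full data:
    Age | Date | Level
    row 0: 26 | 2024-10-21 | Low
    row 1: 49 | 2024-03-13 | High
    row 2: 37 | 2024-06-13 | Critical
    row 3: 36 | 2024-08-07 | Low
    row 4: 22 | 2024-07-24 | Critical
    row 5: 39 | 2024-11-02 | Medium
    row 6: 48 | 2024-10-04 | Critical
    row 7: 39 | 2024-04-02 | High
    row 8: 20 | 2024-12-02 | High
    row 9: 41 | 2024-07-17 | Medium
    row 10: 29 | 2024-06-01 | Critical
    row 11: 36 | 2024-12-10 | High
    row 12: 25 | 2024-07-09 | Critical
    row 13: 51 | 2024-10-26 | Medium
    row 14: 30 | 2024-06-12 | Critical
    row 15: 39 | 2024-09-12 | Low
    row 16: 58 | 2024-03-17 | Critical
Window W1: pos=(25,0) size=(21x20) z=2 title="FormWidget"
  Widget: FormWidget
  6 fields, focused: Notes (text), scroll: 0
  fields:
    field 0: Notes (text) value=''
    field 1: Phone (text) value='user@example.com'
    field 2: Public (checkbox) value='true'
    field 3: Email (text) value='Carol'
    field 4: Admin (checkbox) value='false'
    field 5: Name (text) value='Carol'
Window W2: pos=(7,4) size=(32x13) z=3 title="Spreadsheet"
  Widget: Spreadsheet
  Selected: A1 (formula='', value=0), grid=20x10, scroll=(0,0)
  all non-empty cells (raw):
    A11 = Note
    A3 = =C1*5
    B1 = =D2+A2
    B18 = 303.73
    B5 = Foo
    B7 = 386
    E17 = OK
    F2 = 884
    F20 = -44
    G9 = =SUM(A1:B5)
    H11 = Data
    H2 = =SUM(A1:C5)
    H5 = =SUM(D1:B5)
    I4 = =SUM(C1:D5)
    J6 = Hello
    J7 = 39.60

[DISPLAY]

━━━━━━━━━━━━━━┏━━━━━━━━━━━━━━━━━━━┓  
taTable       ┃ FormWidget        ┃  
──────────────┠───────────────────┨  
│Date      │Le┃> Notes:      [   ]┃  
━━━━━━━━━━━━━━━━━━━━━━━━━━━┓ [use]┃  
readsheet                  ┃ [x]  ┃  
───────────────────────────┨ [Car]┃  
                           ┃ [ ]  ┃  
    A       B       C      ┃ [Car]┃  
---------------------------┃      ┃  
      [0]       0       0  ┃      ┃  
        0       0       0  ┃      ┃  
        0       0       0  ┃      ┃  
        0       0       0  ┃      ┃  
        0Foo            0  ┃      ┃  
        0       0       0  ┃      ┃  
━━━━━━━━━━━━━━━━━━━━━━━━━━━┛      ┃  


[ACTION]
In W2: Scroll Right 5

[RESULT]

━━━━━━━━━━━━━━┏━━━━━━━━━━━━━━━━━━━┓  
taTable       ┃ FormWidget        ┃  
──────────────┠───────────────────┨  
│Date      │Le┃> Notes:      [   ]┃  
━━━━━━━━━━━━━━━━━━━━━━━━━━━┓ [use]┃  
readsheet                  ┃ [x]  ┃  
───────────────────────────┨ [Car]┃  
                           ┃ [ ]  ┃  
    F       G       H      ┃ [Car]┃  
---------------------------┃      ┃  
        0       0       0  ┃      ┃  
      884       0       0  ┃      ┃  
        0       0       0  ┃      ┃  
        0       0       0  ┃      ┃  
        0       0       0  ┃      ┃  
        0       0       0  ┃      ┃  
━━━━━━━━━━━━━━━━━━━━━━━━━━━┛      ┃  


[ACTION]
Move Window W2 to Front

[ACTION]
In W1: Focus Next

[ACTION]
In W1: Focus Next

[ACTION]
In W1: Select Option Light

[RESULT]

━━━━━━━━━━━━━━┏━━━━━━━━━━━━━━━━━━━┓  
taTable       ┃ FormWidget        ┃  
──────────────┠───────────────────┨  
│Date      │Le┃  Notes:      [   ]┃  
━━━━━━━━━━━━━━━━━━━━━━━━━━━┓ [use]┃  
readsheet                  ┃ [x]  ┃  
───────────────────────────┨ [Car]┃  
                           ┃ [ ]  ┃  
    F       G       H      ┃ [Car]┃  
---------------------------┃      ┃  
        0       0       0  ┃      ┃  
      884       0       0  ┃      ┃  
        0       0       0  ┃      ┃  
        0       0       0  ┃      ┃  
        0       0       0  ┃      ┃  
        0       0       0  ┃      ┃  
━━━━━━━━━━━━━━━━━━━━━━━━━━━┛      ┃  


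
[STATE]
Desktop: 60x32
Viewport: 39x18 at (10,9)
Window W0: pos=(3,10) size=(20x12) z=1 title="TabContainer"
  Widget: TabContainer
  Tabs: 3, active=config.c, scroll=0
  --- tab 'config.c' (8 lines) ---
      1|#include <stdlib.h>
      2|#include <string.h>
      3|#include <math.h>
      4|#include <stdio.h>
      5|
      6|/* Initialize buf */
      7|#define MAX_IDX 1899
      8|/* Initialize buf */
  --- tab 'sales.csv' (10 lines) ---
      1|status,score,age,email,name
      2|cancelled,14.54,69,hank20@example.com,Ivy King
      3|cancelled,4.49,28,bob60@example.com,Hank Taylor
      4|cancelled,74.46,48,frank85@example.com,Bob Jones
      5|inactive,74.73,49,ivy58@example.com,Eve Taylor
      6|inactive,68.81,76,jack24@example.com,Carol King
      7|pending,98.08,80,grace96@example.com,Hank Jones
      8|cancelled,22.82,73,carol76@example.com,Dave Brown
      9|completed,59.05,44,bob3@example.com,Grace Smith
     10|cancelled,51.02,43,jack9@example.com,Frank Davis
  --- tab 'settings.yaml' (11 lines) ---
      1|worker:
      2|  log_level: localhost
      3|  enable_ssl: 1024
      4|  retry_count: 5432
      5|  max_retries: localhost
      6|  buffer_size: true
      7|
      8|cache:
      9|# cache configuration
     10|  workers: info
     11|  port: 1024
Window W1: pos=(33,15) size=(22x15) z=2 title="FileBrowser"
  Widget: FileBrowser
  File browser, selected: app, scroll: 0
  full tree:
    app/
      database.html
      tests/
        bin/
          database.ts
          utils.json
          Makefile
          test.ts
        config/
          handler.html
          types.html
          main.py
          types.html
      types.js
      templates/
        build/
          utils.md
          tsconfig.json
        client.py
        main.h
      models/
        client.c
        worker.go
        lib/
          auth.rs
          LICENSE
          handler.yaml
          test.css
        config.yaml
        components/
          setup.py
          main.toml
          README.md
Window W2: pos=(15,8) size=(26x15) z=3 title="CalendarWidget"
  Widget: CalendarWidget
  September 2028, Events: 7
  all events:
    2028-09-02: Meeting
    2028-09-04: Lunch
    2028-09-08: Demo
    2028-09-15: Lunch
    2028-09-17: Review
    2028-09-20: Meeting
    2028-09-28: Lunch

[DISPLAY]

     ┃ CalendarWidget         ┃        
━━━━━┠────────────────────────┨        
ntain┃     September 2028     ┃        
─────┃Mo Tu We Th Fr Sa Su    ┃        
g.c]│┃             1  2*  3   ┃        
─────┃ 4*  5  6  7  8*  9 10  ┃        
de <s┃11 12 13 14 15* 16 17*  ┃━━━━━━━━
de <s┃18 19 20* 21 22 23 24   ┃owser   
de <m┃25 26 27 28* 29 30      ┃────────
de <s┃                        ┃pp/     
     ┃                        ┃abase.ht
tiali┃                        ┃ tests/ 
━━━━━┃                        ┃es.js   
     ┗━━━━━━━━━━━━━━━━━━━━━━━━┛ templat
                       ┃    [+] models/
                       ┃               
                       ┃               
                       ┃               


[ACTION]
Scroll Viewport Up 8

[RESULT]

                                       
                                       
                                       
                                       
                                       
                                       
                                       
     ┏━━━━━━━━━━━━━━━━━━━━━━━━┓        
     ┃ CalendarWidget         ┃        
━━━━━┠────────────────────────┨        
ntain┃     September 2028     ┃        
─────┃Mo Tu We Th Fr Sa Su    ┃        
g.c]│┃             1  2*  3   ┃        
─────┃ 4*  5  6  7  8*  9 10  ┃        
de <s┃11 12 13 14 15* 16 17*  ┃━━━━━━━━
de <s┃18 19 20* 21 22 23 24   ┃owser   
de <m┃25 26 27 28* 29 30      ┃────────
de <s┃                        ┃pp/     


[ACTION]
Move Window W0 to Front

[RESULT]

                                       
                                       
                                       
                                       
                                       
                                       
                                       
     ┏━━━━━━━━━━━━━━━━━━━━━━━━┓        
     ┃ CalendarWidget         ┃        
━━━━━━━━━━━━┓─────────────────┨        
ntainer     ┃ptember 2028     ┃        
────────────┨e Th Fr Sa Su    ┃        
g.c]│ sales.┃      1  2*  3   ┃        
────────────┃ 6  7  8*  9 10  ┃        
de <stdlib.h┃3 14 15* 16 17*  ┃━━━━━━━━
de <string.h┃0* 21 22 23 24   ┃owser   
de <math.h> ┃7 28* 29 30      ┃────────
de <stdio.h>┃                 ┃pp/     


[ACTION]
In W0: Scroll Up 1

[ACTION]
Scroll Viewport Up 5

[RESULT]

                                       
                                       
                                       
                                       
                                       
                                       
                                       
                                       
     ┏━━━━━━━━━━━━━━━━━━━━━━━━┓        
     ┃ CalendarWidget         ┃        
━━━━━━━━━━━━┓─────────────────┨        
ntainer     ┃ptember 2028     ┃        
────────────┨e Th Fr Sa Su    ┃        
g.c]│ sales.┃      1  2*  3   ┃        
────────────┃ 6  7  8*  9 10  ┃        
de <stdlib.h┃3 14 15* 16 17*  ┃━━━━━━━━
de <string.h┃0* 21 22 23 24   ┃owser   
de <math.h> ┃7 28* 29 30      ┃────────


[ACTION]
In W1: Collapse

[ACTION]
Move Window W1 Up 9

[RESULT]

                                       
                                       
                                       
                                       
                                       
                                       
                       ┏━━━━━━━━━━━━━━━
                       ┃ FileBrowser   
     ┏━━━━━━━━━━━━━━━━━━━━━━━━┓────────
     ┃ CalendarWidget         ┃pp/     
━━━━━━━━━━━━┓─────────────────┨        
ntainer     ┃ptember 2028     ┃        
────────────┨e Th Fr Sa Su    ┃        
g.c]│ sales.┃      1  2*  3   ┃        
────────────┃ 6  7  8*  9 10  ┃        
de <stdlib.h┃3 14 15* 16 17*  ┃        
de <string.h┃0* 21 22 23 24   ┃        
de <math.h> ┃7 28* 29 30      ┃        
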